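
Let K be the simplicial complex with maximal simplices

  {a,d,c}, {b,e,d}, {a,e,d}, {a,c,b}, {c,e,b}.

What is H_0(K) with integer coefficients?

H_0 ≅ Z.

We work with the vertex ordering a < b < c < d < e. The simplices of K, each written with vertices in increasing order, are:

  0-simplices (5): a, b, c, d, e
  1-simplices (10): ab, ac, ad, ae, bc, bd, be, cd, ce, de
  2-simplices (5): abc, acd, ade, bce, bde

Hence C_0 ≅ Z^5, C_1 ≅ Z^10, C_2 ≅ Z^5.

∂_1: C_1 → C_0 is given by ∂[p,q] = [q] − [p]. For instance
  ∂de = e − d.
This gives a 5×10 integer matrix of rank 4; reducing to Smith normal form yields diagonal entries (1,1,1,1).

Boundary ∂_2: C_2 → C_1 sends each 2-simplex [p,q,r] to [q,r] − [p,r] + [p,q]. For instance
  ∂abc = bc − ac + ab,
  ∂bde = de − be + bd.
The 10×5 boundary matrix has rank 5 and Smith normal form diag(1,1,1,1,1).

Reading off H_k = ker ∂_k / im ∂_{k+1}:

  H_0: rank C_0 − rank ∂_1 = 5 − 4 = 1, and the invariant factors of ∂_1 are all 1, so H_0 ≅ Z.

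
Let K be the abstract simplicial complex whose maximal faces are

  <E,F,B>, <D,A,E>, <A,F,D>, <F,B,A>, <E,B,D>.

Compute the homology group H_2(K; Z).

H_2 ≅ 0.

Fix the vertex order A < B < D < E < F and write every simplex with vertices in increasing order. Then dim K = 2 and the simplices of K are:

  0-simplices (5): A, B, D, E, F
  1-simplices (10): AB, AD, AE, AF, BD, BE, BF, DE, DF, EF
  2-simplices (5): ABF, ADE, ADF, BDE, BEF

so the chain groups are C_0 ≅ Z^5, C_1 ≅ Z^10, C_2 ≅ Z^5.

The boundary map ∂_1: C_1 → C_0 sends each edge [p,q] (with p < q) to q − p. For instance
  ∂DE = E − D.
The 5×10 boundary matrix has rank 4 and Smith normal form diag(1,1,1,1).

∂_2: C_2 → C_1 maps a triangle to the signed sum of its edges. For instance
  ∂ABF = BF − AF + AB,
  ∂ADF = DF − AF + AD.
As a 10×5 matrix over Z this has rank 5, with invariant factors (1,1,1,1,1).

From H_k ≅ ker(∂_k) / im(∂_{k+1}) we obtain:

  H_2: rank ker ∂_2 − rank ∂_3 = (5 − 5) − 0 = 0, and there is no ∂_3, so H_2 ≅ 0.

(K is a triangulation of the Möbius band.)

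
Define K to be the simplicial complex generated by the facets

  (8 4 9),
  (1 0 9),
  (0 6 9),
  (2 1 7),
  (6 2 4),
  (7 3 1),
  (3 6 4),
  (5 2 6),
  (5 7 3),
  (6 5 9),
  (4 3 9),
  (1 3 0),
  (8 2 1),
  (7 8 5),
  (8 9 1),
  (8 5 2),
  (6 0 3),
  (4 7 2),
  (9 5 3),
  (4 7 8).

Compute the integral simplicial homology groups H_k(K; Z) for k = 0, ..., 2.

Fix the vertex order 0 < 1 < 2 < 3 < 4 < 5 < 6 < 7 < 8 < 9 and write every simplex with vertices in increasing order. Then dim K = 2 and the simplices of K are:

  0-simplices (10): [0], [1], [2], [3], [4], [5], [6], [7], [8], [9]
  1-simplices (30): (30 of them)
  2-simplices (20): (20 of them)

Hence C_0 ≅ Z^10, C_1 ≅ Z^30, C_2 ≅ Z^20.

The boundary map ∂_1: C_1 → C_0 sends each edge [p,q] (with p < q) to q − p.
The 10×30 boundary matrix has rank 9 and Smith normal form diag(1,1,1,1,1,1,1,1,1).

The boundary map ∂_2: C_2 → C_1 acts by ∂[p,q,r] = [q,r] − [p,r] + [p,q]. For instance
  ∂[3,5,7] = [5,7] − [3,7] + [3,5],
  ∂[4,7,8] = [7,8] − [4,8] + [4,7].
This gives a 30×20 integer matrix of rank 20; reducing to Smith normal form yields diagonal entries (1,1,1,1,1,1,1,1,1,1,1,1,1,1,1,1,1,1,1,2).

Now H_k = ker ∂_k / im ∂_{k+1}, so:

  H_0: rank C_0 − rank ∂_1 = 10 − 9 = 1, and the invariant factors of ∂_1 are all 1, so H_0 = Z.
  H_1: rank ker ∂_1 − rank ∂_2 = (30 − 9) − 20 = 1, and ∂_2 has invariant factor 2 > 1, so H_1 = Z ⊕ Z/2.
  H_2: rank ker ∂_2 − rank ∂_3 = (20 − 20) − 0 = 0, and there is no ∂_3, so H_2 = 0.

H_0 ≅ Z,  H_1 ≅ Z ⊕ Z/2,  H_2 = 0.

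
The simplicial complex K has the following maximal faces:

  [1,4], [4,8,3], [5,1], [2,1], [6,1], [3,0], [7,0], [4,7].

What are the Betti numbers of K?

We work with the vertex ordering 0 < 1 < 2 < 3 < 4 < 5 < 6 < 7 < 8. The simplices of K, each written with vertices in increasing order, are:

  0-simplices (9): [0], [1], [2], [3], [4], [5], [6], [7], [8]
  1-simplices (10): [0,3], [0,7], [1,2], [1,4], [1,5], [1,6], [3,4], [3,8], [4,7], [4,8]
  2-simplices (1): [3,4,8]

giving chain groups C_0 ≅ Z^9, C_1 ≅ Z^10, C_2 ≅ Z^1.

The boundary map ∂_1: C_1 → C_0 maps an edge to its endpoints' difference, ∂[p,q] = q − p. For instance
  ∂[4,8] = [8] − [4].
As a 9×10 matrix over Z this has rank 8, with invariant factors (1,1,1,1,1,1,1,1).

The boundary map ∂_2: C_2 → C_1 maps a triangle to the signed sum of its edges. For instance
  ∂[3,4,8] = [4,8] − [3,8] + [3,4].
The resulting 10×1 matrix has rank 1, and its Smith normal form has invariant factors (1).

Now H_k = ker ∂_k / im ∂_{k+1}, so:

  H_0: rank C_0 − rank ∂_1 = 9 − 8 = 1, and the invariant factors of ∂_1 are all 1, so H_0 = Z.
  H_1: rank ker ∂_1 − rank ∂_2 = (10 − 8) − 1 = 1, and the invariant factors of ∂_2 are all 1, so H_1 = Z.
  H_2: rank ker ∂_2 − rank ∂_3 = (1 − 1) − 0 = 0, and there is no ∂_3, so H_2 = 0.

Hence the Betti numbers are b_0 = 1, b_1 = 1, b_2 = 0.

b_0 = 1, b_1 = 1, b_2 = 0.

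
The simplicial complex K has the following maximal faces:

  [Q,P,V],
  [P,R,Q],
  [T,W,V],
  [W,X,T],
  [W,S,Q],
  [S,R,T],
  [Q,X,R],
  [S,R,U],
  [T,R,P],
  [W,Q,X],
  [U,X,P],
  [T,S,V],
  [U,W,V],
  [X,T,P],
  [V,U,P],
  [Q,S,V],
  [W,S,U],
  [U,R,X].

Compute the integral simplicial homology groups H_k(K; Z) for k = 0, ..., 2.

Take the total order P < Q < R < S < T < U < V < W < X on the vertex set. Then K (dimension 2) consists of the simplices:

  0-simplices (9): P, Q, R, S, T, U, V, W, X
  1-simplices (27): PQ, PR, PT, PU, PV, PX, QR, QS, QV, QW, QX, RS, RT, RU, RX, ST, SU, SV, SW, TV, TW, TX, UV, UW, UX, VW, WX
  2-simplices (18): PQR, PQV, PRT, PTX, PUV, PUX, QRX, QSV, QSW, QWX, RST, RSU, RUX, STV, SUW, TVW, TWX, UVW

giving chain groups C_0 ≅ Z^9, C_1 ≅ Z^27, C_2 ≅ Z^18.

Boundary ∂_1: C_1 → C_0 maps an edge to its endpoints' difference, ∂[p,q] = q − p.
This gives a 9×27 integer matrix of rank 8; reducing to Smith normal form yields diagonal entries (1,1,1,1,1,1,1,1).

∂_2: C_2 → C_1 sends each 2-simplex [p,q,r] to [q,r] − [p,r] + [p,q]. For instance
  ∂UVW = VW − UW + UV,
  ∂TWX = WX − TX + TW.
As a 27×18 matrix over Z this has rank 18, with invariant factors (1,1,1,1,1,1,1,1,1,1,1,1,1,1,1,1,1,2).

Reading off H_k = ker ∂_k / im ∂_{k+1}:

  H_0: rank C_0 − rank ∂_1 = 9 − 8 = 1, and the invariant factors of ∂_1 are all 1, so H_0 = Z.
  H_1: rank ker ∂_1 − rank ∂_2 = (27 − 8) − 18 = 1, and ∂_2 has invariant factor 2 > 1, so H_1 = Z ⊕ Z/2.
  H_2: rank ker ∂_2 − rank ∂_3 = (18 − 18) − 0 = 0, and there is no ∂_3, so H_2 = 0.

As a check, the Euler characteristic is 9 − 27 + 18 = 0, which agrees with 1 − 1 + 0 = 0.

H_0 = Z,  H_1 = Z ⊕ Z/2,  H_2 = 0.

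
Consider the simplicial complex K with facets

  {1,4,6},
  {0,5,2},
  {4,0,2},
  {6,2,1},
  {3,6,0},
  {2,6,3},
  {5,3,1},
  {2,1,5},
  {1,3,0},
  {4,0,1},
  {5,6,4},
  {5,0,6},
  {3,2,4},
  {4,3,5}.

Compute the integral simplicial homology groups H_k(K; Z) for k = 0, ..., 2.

Fix the vertex order 0 < 1 < 2 < 3 < 4 < 5 < 6 and write every simplex with vertices in increasing order. Then dim K = 2 and the simplices of K are:

  0-simplices (7): [0], [1], [2], [3], [4], [5], [6]
  1-simplices (21): [0,1], [0,2], [0,3], [0,4], [0,5], [0,6], [1,2], [1,3], [1,4], [1,5], [1,6], [2,3], [2,4], [2,5], [2,6], [3,4], [3,5], [3,6], [4,5], [4,6], [5,6]
  2-simplices (14): [0,1,3], [0,1,4], [0,2,4], [0,2,5], [0,3,6], [0,5,6], [1,2,5], [1,2,6], [1,3,5], [1,4,6], [2,3,4], [2,3,6], [3,4,5], [4,5,6]

Hence C_0 ≅ Z^7, C_1 ≅ Z^21, C_2 ≅ Z^14.

Boundary ∂_1: C_1 → C_0 sends each edge [p,q] (with p < q) to q − p.
As a 7×21 matrix over Z this has rank 6, with invariant factors (1,1,1,1,1,1).

The boundary map ∂_2: C_2 → C_1 sends each 2-simplex [p,q,r] to [q,r] − [p,r] + [p,q]. For instance
  ∂[0,1,4] = [1,4] − [0,4] + [0,1],
  ∂[2,3,4] = [3,4] − [2,4] + [2,3].
The resulting 21×14 matrix has rank 13, and its Smith normal form has invariant factors (1,1,1,1,1,1,1,1,1,1,1,1,1).

Reading off H_k = ker ∂_k / im ∂_{k+1}:

  H_0: rank C_0 − rank ∂_1 = 7 − 6 = 1, and the invariant factors of ∂_1 are all 1, so H_0 = Z.
  H_1: rank ker ∂_1 − rank ∂_2 = (21 − 6) − 13 = 2, and the invariant factors of ∂_2 are all 1, so H_1 = Z^2.
  H_2: rank ker ∂_2 − rank ∂_3 = (14 − 13) − 0 = 1, and there is no ∂_3, so H_2 = Z.

H_0 = Z,  H_1 = Z^2,  H_2 = Z.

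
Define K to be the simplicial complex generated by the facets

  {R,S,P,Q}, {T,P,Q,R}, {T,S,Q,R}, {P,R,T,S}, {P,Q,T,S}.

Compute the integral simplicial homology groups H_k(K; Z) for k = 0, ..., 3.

Take the total order P < Q < R < S < T on the vertex set. Then K (dimension 3) consists of the simplices:

  0-simplices (5): P, Q, R, S, T
  1-simplices (10): PQ, PR, PS, PT, QR, QS, QT, RS, RT, ST
  2-simplices (10): PQR, PQS, PQT, PRS, PRT, PST, QRS, QRT, QST, RST
  3-simplices (5): PQRS, PQRT, PQST, PRST, QRST

Hence C_0 ≅ Z^5, C_1 ≅ Z^10, C_2 ≅ Z^10, C_3 ≅ Z^5.

The boundary map ∂_1: C_1 → C_0 sends each edge [p,q] (with p < q) to q − p. For instance
  ∂PR = R − P.
The 5×10 boundary matrix has rank 4 and Smith normal form diag(1,1,1,1).

∂_2: C_2 → C_1 acts by ∂[p,q,r] = [q,r] − [p,r] + [p,q]. For instance
  ∂QST = ST − QT + QS,
  ∂RST = ST − RT + RS.
The 10×10 boundary matrix has rank 6 and Smith normal form diag(1,1,1,1,1,1).

∂_3: C_3 → C_2 sends each 3-simplex σ to the alternating sum Σ_i (−1)^i (σ with its i-th vertex removed). For instance
  ∂PQRS = QRS − PRS + PQS − PQR,
  ∂PRST = RST − PST + PRT − PRS.
The resulting 10×5 matrix has rank 4, and its Smith normal form has invariant factors (1,1,1,1).

From H_k ≅ ker(∂_k) / im(∂_{k+1}) we obtain:

  H_0: rank C_0 − rank ∂_1 = 5 − 4 = 1, and the invariant factors of ∂_1 are all 1, so H_0 ≅ Z.
  H_1: rank ker ∂_1 − rank ∂_2 = (10 − 4) − 6 = 0, and the invariant factors of ∂_2 are all 1, so H_1 ≅ 0.
  H_2: rank ker ∂_2 − rank ∂_3 = (10 − 6) − 4 = 0, and the invariant factors of ∂_3 are all 1, so H_2 ≅ 0.
  H_3: rank ker ∂_3 − rank ∂_4 = (5 − 4) − 0 = 1, and there is no ∂_4, so H_3 ≅ Z.

H_0 = Z,  H_1 = 0,  H_2 = 0,  H_3 = Z.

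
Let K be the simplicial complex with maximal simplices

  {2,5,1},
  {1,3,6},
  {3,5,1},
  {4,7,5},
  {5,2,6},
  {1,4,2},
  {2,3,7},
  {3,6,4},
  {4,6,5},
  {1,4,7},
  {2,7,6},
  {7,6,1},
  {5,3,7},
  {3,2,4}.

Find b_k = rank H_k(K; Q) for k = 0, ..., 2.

Fix the vertex order 1 < 2 < 3 < 4 < 5 < 6 < 7 and write every simplex with vertices in increasing order. Then dim K = 2 and the simplices of K are:

  0-simplices (7): [1], [2], [3], [4], [5], [6], [7]
  1-simplices (21): [1,2], [1,3], [1,4], [1,5], [1,6], [1,7], [2,3], [2,4], [2,5], [2,6], [2,7], [3,4], [3,5], [3,6], [3,7], [4,5], [4,6], [4,7], [5,6], [5,7], [6,7]
  2-simplices (14): [1,2,4], [1,2,5], [1,3,5], [1,3,6], [1,4,7], [1,6,7], [2,3,4], [2,3,7], [2,5,6], [2,6,7], [3,4,6], [3,5,7], [4,5,6], [4,5,7]

so the chain groups are C_0 ≅ Z^7, C_1 ≅ Z^21, C_2 ≅ Z^14.

∂_1: C_1 → C_0 sends each edge [p,q] (with p < q) to q − p. For instance
  ∂[3,5] = [5] − [3].
This gives a 7×21 integer matrix of rank 6; reducing to Smith normal form yields diagonal entries (1,1,1,1,1,1).

∂_2: C_2 → C_1 sends each 2-simplex [p,q,r] to [q,r] − [p,r] + [p,q]. For instance
  ∂[4,5,6] = [5,6] − [4,6] + [4,5],
  ∂[2,5,6] = [5,6] − [2,6] + [2,5].
The resulting 21×14 matrix has rank 13, and its Smith normal form has invariant factors (1,1,1,1,1,1,1,1,1,1,1,1,1).

Computing H_k = (kernel of ∂_k) / (image of ∂_{k+1}):

  H_0: rank C_0 − rank ∂_1 = 7 − 6 = 1, and the invariant factors of ∂_1 are all 1, so H_0 = Z.
  H_1: rank ker ∂_1 − rank ∂_2 = (21 − 6) − 13 = 2, and the invariant factors of ∂_2 are all 1, so H_1 = Z^2.
  H_2: rank ker ∂_2 − rank ∂_3 = (14 − 13) − 0 = 1, and there is no ∂_3, so H_2 = Z.

As a check, the Euler characteristic is 7 − 21 + 14 = 0, which agrees with 1 − 2 + 1 = 0.
(K is a triangulation of the torus T^2.)

Hence the Betti numbers are b_0 = 1, b_1 = 2, b_2 = 1.

b_0 = 1, b_1 = 2, b_2 = 1.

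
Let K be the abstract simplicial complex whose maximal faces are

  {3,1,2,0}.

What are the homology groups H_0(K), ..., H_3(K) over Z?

H_0 = Z,  H_1 = 0,  H_2 = 0,  H_3 = 0.

Fix the vertex order 0 < 1 < 2 < 3 and write every simplex with vertices in increasing order. Then dim K = 3 and the simplices of K are:

  0-simplices (4): [0], [1], [2], [3]
  1-simplices (6): [0,1], [0,2], [0,3], [1,2], [1,3], [2,3]
  2-simplices (4): [0,1,2], [0,1,3], [0,2,3], [1,2,3]
  3-simplices (1): [0,1,2,3]

Hence C_0 ≅ Z^4, C_1 ≅ Z^6, C_2 ≅ Z^4, C_3 ≅ Z^1.

The boundary map ∂_1: C_1 → C_0 maps an edge to its endpoints' difference, ∂[p,q] = q − p. For instance
  ∂[2,3] = [3] − [2].
The 4×6 boundary matrix has rank 3 and Smith normal form diag(1,1,1).

The boundary map ∂_2: C_2 → C_1 sends each 2-simplex [p,q,r] to [q,r] − [p,r] + [p,q]. For instance
  ∂[1,2,3] = [2,3] − [1,3] + [1,2],
  ∂[0,1,2] = [1,2] − [0,2] + [0,1].
As a 6×4 matrix over Z this has rank 3, with invariant factors (1,1,1).

∂_3: C_3 → C_2 sends each 3-simplex σ to the alternating sum Σ_i (−1)^i (σ with its i-th vertex removed). For instance
  ∂[0,1,2,3] = [1,2,3] − [0,2,3] + [0,1,3] − [0,1,2].
The resulting 4×1 matrix has rank 1, and its Smith normal form has invariant factors (1).

Reading off H_k = ker ∂_k / im ∂_{k+1}:

  H_0: rank C_0 − rank ∂_1 = 4 − 3 = 1, and the invariant factors of ∂_1 are all 1, so H_0 = Z.
  H_1: rank ker ∂_1 − rank ∂_2 = (6 − 3) − 3 = 0, and the invariant factors of ∂_2 are all 1, so H_1 = 0.
  H_2: rank ker ∂_2 − rank ∂_3 = (4 − 3) − 1 = 0, and the invariant factors of ∂_3 are all 1, so H_2 = 0.
  H_3: rank ker ∂_3 − rank ∂_4 = (1 − 1) − 0 = 0, and there is no ∂_4, so H_3 = 0.

(K is a triangulation of the 3-simplex.)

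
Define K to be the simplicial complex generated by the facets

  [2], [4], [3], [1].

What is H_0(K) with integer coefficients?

K has 4 vertices.
rank ∂_0 = 0, rank ∂_1 = 0 ⇒ b_0 = 4 − 0 − 0 = 4. So H_0 = Z^4.

H_0 ≅ Z^4.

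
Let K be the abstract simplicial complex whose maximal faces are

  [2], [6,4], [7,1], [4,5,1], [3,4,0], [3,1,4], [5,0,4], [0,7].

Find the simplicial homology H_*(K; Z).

H_0 ≅ Z^2,  H_1 ≅ Z,  H_2 = 0.

We work with the vertex ordering 0 < 1 < 2 < 3 < 4 < 5 < 6 < 7. The simplices of K, each written with vertices in increasing order, are:

  0-simplices (8): [0], [1], [2], [3], [4], [5], [6], [7]
  1-simplices (11): [0,3], [0,4], [0,5], [0,7], [1,3], [1,4], [1,5], [1,7], [3,4], [4,5], [4,6]
  2-simplices (4): [0,3,4], [0,4,5], [1,3,4], [1,4,5]

so the chain groups are C_0 ≅ Z^8, C_1 ≅ Z^11, C_2 ≅ Z^4.

Boundary ∂_1: C_1 → C_0 maps an edge to its endpoints' difference, ∂[p,q] = q − p. For instance
  ∂[1,5] = [5] − [1].
This gives a 8×11 integer matrix of rank 6; reducing to Smith normal form yields diagonal entries (1,1,1,1,1,1).

∂_2: C_2 → C_1 acts by ∂[p,q,r] = [q,r] − [p,r] + [p,q]. For instance
  ∂[1,3,4] = [3,4] − [1,4] + [1,3],
  ∂[1,4,5] = [4,5] − [1,5] + [1,4].
This gives a 11×4 integer matrix of rank 4; reducing to Smith normal form yields diagonal entries (1,1,1,1).

From H_k ≅ ker(∂_k) / im(∂_{k+1}) we obtain:

  H_0: rank C_0 − rank ∂_1 = 8 − 6 = 2, and the invariant factors of ∂_1 are all 1, so H_0 = Z^2.
  H_1: rank ker ∂_1 − rank ∂_2 = (11 − 6) − 4 = 1, and the invariant factors of ∂_2 are all 1, so H_1 = Z.
  H_2: rank ker ∂_2 − rank ∂_3 = (4 − 4) − 0 = 0, and there is no ∂_3, so H_2 = 0.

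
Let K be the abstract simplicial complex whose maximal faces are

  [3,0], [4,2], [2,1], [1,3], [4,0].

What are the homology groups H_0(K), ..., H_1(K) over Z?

Take the total order 0 < 1 < 2 < 3 < 4 on the vertex set. Then K (dimension 1) consists of the simplices:

  0-simplices (5): [0], [1], [2], [3], [4]
  1-simplices (5): [0,3], [0,4], [1,2], [1,3], [2,4]

so the chain groups are C_0 ≅ Z^5, C_1 ≅ Z^5.

The boundary map ∂_1: C_1 → C_0 sends each edge [p,q] (with p < q) to q − p.
The resulting 5×5 matrix has rank 4, and its Smith normal form has invariant factors (1,1,1,1).

Reading off H_k = ker ∂_k / im ∂_{k+1}:

  H_0: rank C_0 − rank ∂_1 = 5 − 4 = 1, and the invariant factors of ∂_1 are all 1, so H_0 = Z.
  H_1: rank ker ∂_1 − rank ∂_2 = (5 − 4) − 0 = 1, and there is no ∂_2, so H_1 = Z.

As a check, the Euler characteristic is 5 − 5 = 0, which agrees with 1 − 1 = 0.

H_0 ≅ Z,  H_1 ≅ Z.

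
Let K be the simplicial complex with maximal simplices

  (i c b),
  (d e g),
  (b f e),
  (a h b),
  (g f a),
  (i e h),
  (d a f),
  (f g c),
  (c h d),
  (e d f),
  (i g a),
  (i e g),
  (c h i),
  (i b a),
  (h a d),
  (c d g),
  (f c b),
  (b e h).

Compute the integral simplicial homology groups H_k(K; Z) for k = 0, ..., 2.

H_0 = Z,  H_1 = Z ⊕ Z_2,  H_2 = 0.

We work with the vertex ordering a < b < c < d < e < f < g < h < i. The simplices of K, each written with vertices in increasing order, are:

  0-simplices (9): a, b, c, d, e, f, g, h, i
  1-simplices (27): ab, ad, af, ag, ah, ai, bc, be, bf, bh, bi, cd, cf, cg, ch, ci, de, df, dg, dh, ef, eg, eh, ei, fg, gi, hi
  2-simplices (18): abh, abi, adf, adh, afg, agi, bcf, bci, bef, beh, cdg, cdh, cfg, chi, def, deg, egi, ehi

Hence C_0 ≅ Z^9, C_1 ≅ Z^27, C_2 ≅ Z^18.

∂_1: C_1 → C_0 is given by ∂[p,q] = [q] − [p].
The 9×27 boundary matrix has rank 8 and Smith normal form diag(1,1,1,1,1,1,1,1).

Boundary ∂_2: C_2 → C_1 acts by ∂[p,q,r] = [q,r] − [p,r] + [p,q]. For instance
  ∂adh = dh − ah + ad,
  ∂bef = ef − bf + be.
The 27×18 boundary matrix has rank 18 and Smith normal form diag(1,1,1,1,1,1,1,1,1,1,1,1,1,1,1,1,1,2).

From H_k ≅ ker(∂_k) / im(∂_{k+1}) we obtain:

  H_0: rank C_0 − rank ∂_1 = 9 − 8 = 1, and the invariant factors of ∂_1 are all 1, so H_0 = Z.
  H_1: rank ker ∂_1 − rank ∂_2 = (27 − 8) − 18 = 1, and ∂_2 has invariant factor 2 > 1, so H_1 = Z ⊕ Z_2.
  H_2: rank ker ∂_2 − rank ∂_3 = (18 − 18) − 0 = 0, and there is no ∂_3, so H_2 = 0.

As a check, the Euler characteristic is 9 − 27 + 18 = 0, which agrees with 1 − 1 + 0 = 0.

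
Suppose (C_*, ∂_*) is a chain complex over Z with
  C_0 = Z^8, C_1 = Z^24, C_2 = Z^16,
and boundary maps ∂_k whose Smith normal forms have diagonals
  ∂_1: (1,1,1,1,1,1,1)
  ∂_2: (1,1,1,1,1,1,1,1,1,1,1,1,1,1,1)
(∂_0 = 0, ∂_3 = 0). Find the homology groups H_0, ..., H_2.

H_0: b_0 = 8 − 0 − 7 = 1; torsion from ∂_1 factors > 1: none. So H_0 = Z.
H_1: b_1 = 24 − 7 − 15 = 2; torsion from ∂_2 factors > 1: none. So H_1 = Z^2.
H_2: b_2 = 16 − 15 − 0 = 1; torsion from ∂_3 factors > 1: none. So H_2 = Z.

H_0 = Z,  H_1 = Z^2,  H_2 = Z.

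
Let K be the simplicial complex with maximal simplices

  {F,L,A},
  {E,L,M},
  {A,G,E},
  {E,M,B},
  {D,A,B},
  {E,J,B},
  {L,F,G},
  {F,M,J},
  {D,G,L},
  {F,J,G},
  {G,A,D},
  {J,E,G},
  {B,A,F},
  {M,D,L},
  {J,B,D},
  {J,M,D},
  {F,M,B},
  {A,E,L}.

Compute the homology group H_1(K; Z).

Fix the vertex order A < B < D < E < F < G < J < L < M and write every simplex with vertices in increasing order. Then dim K = 2 and the simplices of K are:

  0-simplices (9): A, B, D, E, F, G, J, L, M
  1-simplices (27): AB, AD, AE, AF, AG, AL, BD, BE, BF, BJ, BM, DG, DJ, DL, DM, EG, EJ, EL, EM, FG, FJ, FL, FM, GJ, GL, JM, LM
  2-simplices (18): ABD, ABF, ADG, AEG, AEL, AFL, BDJ, BEJ, BEM, BFM, DGL, DJM, DLM, EGJ, ELM, FGJ, FGL, FJM

so the chain groups are C_0 ≅ Z^9, C_1 ≅ Z^27, C_2 ≅ Z^18.

Boundary ∂_1: C_1 → C_0 sends each edge [p,q] (with p < q) to q − p. For instance
  ∂GL = L − G.
As a 9×27 matrix over Z this has rank 8, with invariant factors (1,1,1,1,1,1,1,1).

The boundary map ∂_2: C_2 → C_1 acts by ∂[p,q,r] = [q,r] − [p,r] + [p,q]. For instance
  ∂AEG = EG − AG + AE,
  ∂BEJ = EJ − BJ + BE.
The resulting 27×18 matrix has rank 18, and its Smith normal form has invariant factors (1,1,1,1,1,1,1,1,1,1,1,1,1,1,1,1,1,2).

From H_k ≅ ker(∂_k) / im(∂_{k+1}) we obtain:

  H_1: rank ker ∂_1 − rank ∂_2 = (27 − 8) − 18 = 1, and ∂_2 has invariant factor 2 > 1, so H_1 = Z × Z/2.

(K is a triangulation of the Klein bottle.)

H_1 ≅ Z × Z/2.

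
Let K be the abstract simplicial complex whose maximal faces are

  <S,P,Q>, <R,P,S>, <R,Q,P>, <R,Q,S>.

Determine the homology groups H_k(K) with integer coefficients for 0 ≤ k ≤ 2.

H_0 ≅ Z,  H_1 = 0,  H_2 ≅ Z.

Take the total order P < Q < R < S on the vertex set. Then K (dimension 2) consists of the simplices:

  0-simplices (4): P, Q, R, S
  1-simplices (6): PQ, PR, PS, QR, QS, RS
  2-simplices (4): PQR, PQS, PRS, QRS

Hence C_0 ≅ Z^4, C_1 ≅ Z^6, C_2 ≅ Z^4.

∂_1: C_1 → C_0 maps an edge to its endpoints' difference, ∂[p,q] = q − p. For instance
  ∂PS = S − P.
The 4×6 boundary matrix has rank 3 and Smith normal form diag(1,1,1).

Boundary ∂_2: C_2 → C_1 maps a triangle to the signed sum of its edges. For instance
  ∂PRS = RS − PS + PR,
  ∂PQR = QR − PR + PQ.
The 6×4 boundary matrix has rank 3 and Smith normal form diag(1,1,1).

From H_k ≅ ker(∂_k) / im(∂_{k+1}) we obtain:

  H_0: rank C_0 − rank ∂_1 = 4 − 3 = 1, and the invariant factors of ∂_1 are all 1, so H_0 = Z.
  H_1: rank ker ∂_1 − rank ∂_2 = (6 − 3) − 3 = 0, and the invariant factors of ∂_2 are all 1, so H_1 = 0.
  H_2: rank ker ∂_2 − rank ∂_3 = (4 − 3) − 0 = 1, and there is no ∂_3, so H_2 = Z.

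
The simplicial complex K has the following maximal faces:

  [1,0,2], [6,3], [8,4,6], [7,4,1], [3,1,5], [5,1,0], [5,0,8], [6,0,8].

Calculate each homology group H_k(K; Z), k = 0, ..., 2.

K has 9 vertices, 17 edges, 7 triangles.
rank ∂_0 = 0, rank ∂_1 = 8 ⇒ b_0 = 9 − 0 − 8 = 1; all invariant factors of ∂_1 are 1 so no torsion. So H_0 = Z.
rank ∂_1 = 8, rank ∂_2 = 7 ⇒ b_1 = 17 − 8 − 7 = 2; all invariant factors of ∂_2 are 1 so no torsion. So H_1 = Z^2.
rank ∂_2 = 7, rank ∂_3 = 0 ⇒ b_2 = 7 − 7 − 0 = 0. So H_2 = 0.

H_0 = Z,  H_1 = Z^2,  H_2 = 0.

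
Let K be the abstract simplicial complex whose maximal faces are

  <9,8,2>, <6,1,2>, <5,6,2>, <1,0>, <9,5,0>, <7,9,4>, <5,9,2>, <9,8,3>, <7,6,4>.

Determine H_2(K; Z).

H_2 ≅ 0.

Order the vertices as 0 < 1 < 2 < 3 < 4 < 5 < 6 < 7 < 8 < 9. Listing each simplex with vertices in this order, K has dimension 2 with simplices:

  0-simplices (10): [0], [1], [2], [3], [4], [5], [6], [7], [8], [9]
  1-simplices (19): [0,1], [0,5], [0,9], [1,2], [1,6], [2,5], [2,6], [2,8], [2,9], [3,8], [3,9], [4,6], [4,7], [4,9], [5,6], [5,9], [6,7], [7,9], [8,9]
  2-simplices (8): [0,5,9], [1,2,6], [2,5,6], [2,5,9], [2,8,9], [3,8,9], [4,6,7], [4,7,9]

so the chain groups are C_0 ≅ Z^10, C_1 ≅ Z^19, C_2 ≅ Z^8.

The boundary map ∂_1: C_1 → C_0 sends each edge [p,q] (with p < q) to q − p. For instance
  ∂[0,9] = [9] − [0].
The resulting 10×19 matrix has rank 9, and its Smith normal form has invariant factors (1,1,1,1,1,1,1,1,1).

∂_2: C_2 → C_1 sends each 2-simplex [p,q,r] to [q,r] − [p,r] + [p,q]. For instance
  ∂[4,7,9] = [7,9] − [4,9] + [4,7],
  ∂[2,5,9] = [5,9] − [2,9] + [2,5].
The 19×8 boundary matrix has rank 8 and Smith normal form diag(1,1,1,1,1,1,1,1).

From H_k ≅ ker(∂_k) / im(∂_{k+1}) we obtain:

  H_2: rank ker ∂_2 − rank ∂_3 = (8 − 8) − 0 = 0, and there is no ∂_3, so H_2 ≅ 0.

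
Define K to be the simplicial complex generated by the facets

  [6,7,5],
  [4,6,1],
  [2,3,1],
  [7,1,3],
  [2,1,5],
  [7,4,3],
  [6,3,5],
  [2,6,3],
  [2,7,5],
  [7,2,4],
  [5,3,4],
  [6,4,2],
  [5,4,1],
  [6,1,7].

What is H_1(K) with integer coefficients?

H_1 ≅ Z^2.

We work with the vertex ordering 1 < 2 < 3 < 4 < 5 < 6 < 7. The simplices of K, each written with vertices in increasing order, are:

  0-simplices (7): [1], [2], [3], [4], [5], [6], [7]
  1-simplices (21): [1,2], [1,3], [1,4], [1,5], [1,6], [1,7], [2,3], [2,4], [2,5], [2,6], [2,7], [3,4], [3,5], [3,6], [3,7], [4,5], [4,6], [4,7], [5,6], [5,7], [6,7]
  2-simplices (14): [1,2,3], [1,2,5], [1,3,7], [1,4,5], [1,4,6], [1,6,7], [2,3,6], [2,4,6], [2,4,7], [2,5,7], [3,4,5], [3,4,7], [3,5,6], [5,6,7]

Hence C_0 ≅ Z^7, C_1 ≅ Z^21, C_2 ≅ Z^14.

Boundary ∂_1: C_1 → C_0 is given by ∂[p,q] = [q] − [p]. For instance
  ∂[1,5] = [5] − [1].
As a 7×21 matrix over Z this has rank 6, with invariant factors (1,1,1,1,1,1).

∂_2: C_2 → C_1 acts by ∂[p,q,r] = [q,r] − [p,r] + [p,q]. For instance
  ∂[1,4,6] = [4,6] − [1,6] + [1,4],
  ∂[5,6,7] = [6,7] − [5,7] + [5,6].
As a 21×14 matrix over Z this has rank 13, with invariant factors (1,1,1,1,1,1,1,1,1,1,1,1,1).

Computing H_k = (kernel of ∂_k) / (image of ∂_{k+1}):

  H_1: rank ker ∂_1 − rank ∂_2 = (21 − 6) − 13 = 2, and the invariant factors of ∂_2 are all 1, so H_1 ≅ Z^2.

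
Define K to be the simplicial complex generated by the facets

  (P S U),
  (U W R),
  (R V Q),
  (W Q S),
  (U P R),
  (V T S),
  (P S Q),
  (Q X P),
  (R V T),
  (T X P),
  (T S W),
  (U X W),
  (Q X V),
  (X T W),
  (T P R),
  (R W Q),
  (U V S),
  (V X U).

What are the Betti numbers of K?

b_0 = 1, b_1 = 2, b_2 = 1.

Take the total order P < Q < R < S < T < U < V < W < X on the vertex set. Then K (dimension 2) consists of the simplices:

  0-simplices (9): P, Q, R, S, T, U, V, W, X
  1-simplices (27): PQ, PR, PS, PT, PU, PX, QR, QS, QV, QW, QX, RT, RU, RV, RW, ST, SU, SV, SW, TV, TW, TX, UV, UW, UX, VX, WX
  2-simplices (18): PQS, PQX, PRT, PRU, PSU, PTX, QRV, QRW, QSW, QVX, RTV, RUW, STV, STW, SUV, TWX, UVX, UWX

so the chain groups are C_0 ≅ Z^9, C_1 ≅ Z^27, C_2 ≅ Z^18.

The boundary map ∂_1: C_1 → C_0 is given by ∂[p,q] = [q] − [p]. For instance
  ∂ST = T − S.
As a 9×27 matrix over Z this has rank 8, with invariant factors (1,1,1,1,1,1,1,1).

The boundary map ∂_2: C_2 → C_1 maps a triangle to the signed sum of its edges. For instance
  ∂PQX = QX − PX + PQ,
  ∂QVX = VX − QX + QV.
As a 27×18 matrix over Z this has rank 17, with invariant factors (1,1,1,1,1,1,1,1,1,1,1,1,1,1,1,1,1).

Now H_k = ker ∂_k / im ∂_{k+1}, so:

  H_0: rank C_0 − rank ∂_1 = 9 − 8 = 1, and the invariant factors of ∂_1 are all 1, so H_0 = Z.
  H_1: rank ker ∂_1 − rank ∂_2 = (27 − 8) − 17 = 2, and the invariant factors of ∂_2 are all 1, so H_1 = Z^2.
  H_2: rank ker ∂_2 − rank ∂_3 = (18 − 17) − 0 = 1, and there is no ∂_3, so H_2 = Z.

(K is a triangulation of the torus T^2.)

Hence the Betti numbers are b_0 = 1, b_1 = 2, b_2 = 1.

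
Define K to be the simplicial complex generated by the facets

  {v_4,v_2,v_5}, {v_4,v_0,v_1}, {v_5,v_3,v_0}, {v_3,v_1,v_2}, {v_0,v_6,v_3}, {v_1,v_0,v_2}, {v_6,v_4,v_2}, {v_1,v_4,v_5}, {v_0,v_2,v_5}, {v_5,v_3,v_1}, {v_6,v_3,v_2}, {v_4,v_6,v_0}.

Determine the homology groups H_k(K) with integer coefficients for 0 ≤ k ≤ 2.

We work with the vertex ordering v_0 < v_1 < v_2 < v_3 < v_4 < v_5 < v_6. The simplices of K, each written with vertices in increasing order, are:

  0-simplices (7): [v_0], [v_1], [v_2], [v_3], [v_4], [v_5], [v_6]
  1-simplices (18): (18 of them)
  2-simplices (12): (12 of them)

so the chain groups are C_0 ≅ Z^7, C_1 ≅ Z^18, C_2 ≅ Z^12.

∂_1: C_1 → C_0 sends each edge [p,q] (with p < q) to q − p.
As a 7×18 matrix over Z this has rank 6, with invariant factors (1,1,1,1,1,1).

∂_2: C_2 → C_1 maps a triangle to the signed sum of its edges. For instance
  ∂[v_0,v_1,v_4] = [v_1,v_4] − [v_0,v_4] + [v_0,v_1],
  ∂[v_0,v_3,v_6] = [v_3,v_6] − [v_0,v_6] + [v_0,v_3].
The resulting 18×12 matrix has rank 12, and its Smith normal form has invariant factors (1,1,1,1,1,1,1,1,1,1,1,2).

Now H_k = ker ∂_k / im ∂_{k+1}, so:

  H_0: rank C_0 − rank ∂_1 = 7 − 6 = 1, and the invariant factors of ∂_1 are all 1, so H_0 ≅ Z.
  H_1: rank ker ∂_1 − rank ∂_2 = (18 − 6) − 12 = 0, and ∂_2 has invariant factor 2 > 1, so H_1 ≅ Z/2.
  H_2: rank ker ∂_2 − rank ∂_3 = (12 − 12) − 0 = 0, and there is no ∂_3, so H_2 ≅ 0.

H_0 ≅ Z,  H_1 ≅ Z/2,  H_2 = 0.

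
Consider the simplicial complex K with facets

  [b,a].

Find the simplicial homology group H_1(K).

H_1 ≅ 0.

Order the vertices as a < b. Listing each simplex with vertices in this order, K has dimension 1 with simplices:

  0-simplices (2): a, b
  1-simplices (1): ab

Hence C_0 ≅ Z^2, C_1 ≅ Z^1.

∂_1: C_1 → C_0 sends each edge [p,q] (with p < q) to q − p.
The resulting 2×1 matrix has rank 1, and its Smith normal form has invariant factors (1).

Now H_k = ker ∂_k / im ∂_{k+1}, so:

  H_1: rank ker ∂_1 − rank ∂_2 = (1 − 1) − 0 = 0, and there is no ∂_2, so H_1 = 0.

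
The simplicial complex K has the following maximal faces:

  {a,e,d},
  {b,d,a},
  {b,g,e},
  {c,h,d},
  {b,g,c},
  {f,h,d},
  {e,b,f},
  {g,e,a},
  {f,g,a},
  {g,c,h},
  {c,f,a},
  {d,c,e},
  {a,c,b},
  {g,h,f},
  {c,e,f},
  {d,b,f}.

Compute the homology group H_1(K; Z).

Take the total order a < b < c < d < e < f < g < h on the vertex set. Then K (dimension 2) consists of the simplices:

  0-simplices (8): a, b, c, d, e, f, g, h
  1-simplices (24): ab, ac, ad, ae, af, ag, bc, bd, be, bf, bg, cd, ce, cf, cg, ch, de, df, dh, ef, eg, fg, fh, gh
  2-simplices (16): abc, abd, acf, ade, aeg, afg, bcg, bdf, bef, beg, cde, cdh, cef, cgh, dfh, fgh

giving chain groups C_0 ≅ Z^8, C_1 ≅ Z^24, C_2 ≅ Z^16.

∂_1: C_1 → C_0 is given by ∂[p,q] = [q] − [p].
As a 8×24 matrix over Z this has rank 7, with invariant factors (1,1,1,1,1,1,1).

The boundary map ∂_2: C_2 → C_1 acts by ∂[p,q,r] = [q,r] − [p,r] + [p,q]. For instance
  ∂cdh = dh − ch + cd,
  ∂acf = cf − af + ac.
As a 24×16 matrix over Z this has rank 15, with invariant factors (1,1,1,1,1,1,1,1,1,1,1,1,1,1,1).

Now H_k = ker ∂_k / im ∂_{k+1}, so:

  H_1: rank ker ∂_1 − rank ∂_2 = (24 − 7) − 15 = 2, and the invariant factors of ∂_2 are all 1, so H_1 ≅ Z^2.

(K is a triangulation of the torus T^2.)

H_1 = Z^2.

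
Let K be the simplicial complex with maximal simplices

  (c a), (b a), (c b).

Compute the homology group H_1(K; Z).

H_1 ≅ Z.

Fix the vertex order a < b < c and write every simplex with vertices in increasing order. Then dim K = 1 and the simplices of K are:

  0-simplices (3): a, b, c
  1-simplices (3): ab, ac, bc

Hence C_0 ≅ Z^3, C_1 ≅ Z^3.

Boundary ∂_1: C_1 → C_0 maps an edge to its endpoints' difference, ∂[p,q] = q − p. For instance
  ∂ab = b − a.
The resulting 3×3 matrix has rank 2, and its Smith normal form has invariant factors (1,1).

Now H_k = ker ∂_k / im ∂_{k+1}, so:

  H_1: rank ker ∂_1 − rank ∂_2 = (3 − 2) − 0 = 1, and there is no ∂_2, so H_1 = Z.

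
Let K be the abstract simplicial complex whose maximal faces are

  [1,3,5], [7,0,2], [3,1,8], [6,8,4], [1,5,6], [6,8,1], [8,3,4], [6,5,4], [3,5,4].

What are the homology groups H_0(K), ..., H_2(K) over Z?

Take the total order 0 < 1 < 2 < 3 < 4 < 5 < 6 < 7 < 8 on the vertex set. Then K (dimension 2) consists of the simplices:

  0-simplices (9): [0], [1], [2], [3], [4], [5], [6], [7], [8]
  1-simplices (15): [0,2], [0,7], [1,3], [1,5], [1,6], [1,8], [2,7], [3,4], [3,5], [3,8], [4,5], [4,6], [4,8], [5,6], [6,8]
  2-simplices (9): [0,2,7], [1,3,5], [1,3,8], [1,5,6], [1,6,8], [3,4,5], [3,4,8], [4,5,6], [4,6,8]

Hence C_0 ≅ Z^9, C_1 ≅ Z^15, C_2 ≅ Z^9.

∂_1: C_1 → C_0 is given by ∂[p,q] = [q] − [p]. For instance
  ∂[4,5] = [5] − [4].
The resulting 9×15 matrix has rank 7, and its Smith normal form has invariant factors (1,1,1,1,1,1,1).

Boundary ∂_2: C_2 → C_1 acts by ∂[p,q,r] = [q,r] − [p,r] + [p,q]. For instance
  ∂[3,4,8] = [4,8] − [3,8] + [3,4],
  ∂[1,3,5] = [3,5] − [1,5] + [1,3].
The resulting 15×9 matrix has rank 8, and its Smith normal form has invariant factors (1,1,1,1,1,1,1,1).

Reading off H_k = ker ∂_k / im ∂_{k+1}:

  H_0: rank C_0 − rank ∂_1 = 9 − 7 = 2, and the invariant factors of ∂_1 are all 1, so H_0 ≅ Z^2.
  H_1: rank ker ∂_1 − rank ∂_2 = (15 − 7) − 8 = 0, and the invariant factors of ∂_2 are all 1, so H_1 ≅ 0.
  H_2: rank ker ∂_2 − rank ∂_3 = (9 − 8) − 0 = 1, and there is no ∂_3, so H_2 ≅ Z.

As a check, the Euler characteristic is 9 − 15 + 9 = 3, which agrees with 2 − 0 + 1 = 3.

H_0 = Z^2,  H_1 = 0,  H_2 = Z.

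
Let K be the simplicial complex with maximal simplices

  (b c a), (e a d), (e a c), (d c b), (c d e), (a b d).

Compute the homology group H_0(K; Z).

H_0 = Z.

Take the total order a < b < c < d < e on the vertex set. Then K (dimension 2) consists of the simplices:

  0-simplices (5): a, b, c, d, e
  1-simplices (9): ab, ac, ad, ae, bc, bd, cd, ce, de
  2-simplices (6): abc, abd, ace, ade, bcd, cde

so the chain groups are C_0 ≅ Z^5, C_1 ≅ Z^9, C_2 ≅ Z^6.

Boundary ∂_1: C_1 → C_0 is given by ∂[p,q] = [q] − [p].
This gives a 5×9 integer matrix of rank 4; reducing to Smith normal form yields diagonal entries (1,1,1,1).

The boundary map ∂_2: C_2 → C_1 acts by ∂[p,q,r] = [q,r] − [p,r] + [p,q]. For instance
  ∂abc = bc − ac + ab,
  ∂ace = ce − ae + ac.
This gives a 9×6 integer matrix of rank 5; reducing to Smith normal form yields diagonal entries (1,1,1,1,1).

Computing H_k = (kernel of ∂_k) / (image of ∂_{k+1}):

  H_0: rank C_0 − rank ∂_1 = 5 − 4 = 1, and the invariant factors of ∂_1 are all 1, so H_0 = Z.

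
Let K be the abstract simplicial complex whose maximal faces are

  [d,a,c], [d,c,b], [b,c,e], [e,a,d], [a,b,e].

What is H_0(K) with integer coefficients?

Order the vertices as a < b < c < d < e. Listing each simplex with vertices in this order, K has dimension 2 with simplices:

  0-simplices (5): a, b, c, d, e
  1-simplices (10): ab, ac, ad, ae, bc, bd, be, cd, ce, de
  2-simplices (5): abe, acd, ade, bcd, bce

so the chain groups are C_0 ≅ Z^5, C_1 ≅ Z^10, C_2 ≅ Z^5.

The boundary map ∂_1: C_1 → C_0 sends each edge [p,q] (with p < q) to q − p.
As a 5×10 matrix over Z this has rank 4, with invariant factors (1,1,1,1).

The boundary map ∂_2: C_2 → C_1 sends each 2-simplex [p,q,r] to [q,r] − [p,r] + [p,q]. For instance
  ∂ade = de − ae + ad,
  ∂abe = be − ae + ab.
The 10×5 boundary matrix has rank 5 and Smith normal form diag(1,1,1,1,1).

Now H_k = ker ∂_k / im ∂_{k+1}, so:

  H_0: rank C_0 − rank ∂_1 = 5 − 4 = 1, and the invariant factors of ∂_1 are all 1, so H_0 ≅ Z.

H_0 ≅ Z.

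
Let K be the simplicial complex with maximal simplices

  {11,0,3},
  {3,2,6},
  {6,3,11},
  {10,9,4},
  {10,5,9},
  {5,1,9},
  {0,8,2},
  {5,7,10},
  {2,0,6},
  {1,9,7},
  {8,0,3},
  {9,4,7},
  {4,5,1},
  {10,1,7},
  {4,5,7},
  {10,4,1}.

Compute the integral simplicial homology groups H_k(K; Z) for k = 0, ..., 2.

We work with the vertex ordering 0 < 1 < 2 < 3 < 4 < 5 < 6 < 7 < 8 < 9 < 10 < 11. The simplices of K, each written with vertices in increasing order, are:

  0-simplices (12): [0], [1], [2], [3], [4], [5], [6], [7], [8], [9], [10], [11]
  1-simplices (27): (27 of them)
  2-simplices (16): [0,2,6], [0,2,8], [0,3,8], [0,3,11], [1,4,5], [1,4,10], [1,5,9], [1,7,9], [1,7,10], [2,3,6], [3,6,11], [4,5,7], [4,7,9], [4,9,10], [5,7,10], [5,9,10]

so the chain groups are C_0 ≅ Z^12, C_1 ≅ Z^27, C_2 ≅ Z^16.

The boundary map ∂_1: C_1 → C_0 sends each edge [p,q] (with p < q) to q − p. For instance
  ∂[4,10] = [10] − [4].
As a 12×27 matrix over Z this has rank 10, with invariant factors (1,1,1,1,1,1,1,1,1,1).

The boundary map ∂_2: C_2 → C_1 acts by ∂[p,q,r] = [q,r] − [p,r] + [p,q]. For instance
  ∂[3,6,11] = [6,11] − [3,11] + [3,6],
  ∂[5,7,10] = [7,10] − [5,10] + [5,7].
The 27×16 boundary matrix has rank 16 and Smith normal form diag(1,1,1,1,1,1,1,1,1,1,1,1,1,1,1,2).

Now H_k = ker ∂_k / im ∂_{k+1}, so:

  H_0: rank C_0 − rank ∂_1 = 12 − 10 = 2, and the invariant factors of ∂_1 are all 1, so H_0 = Z^2.
  H_1: rank ker ∂_1 − rank ∂_2 = (27 − 10) − 16 = 1, and ∂_2 has invariant factor 2 > 1, so H_1 = Z ⊕ Z/2.
  H_2: rank ker ∂_2 − rank ∂_3 = (16 − 16) − 0 = 0, and there is no ∂_3, so H_2 = 0.

As a check, the Euler characteristic is 12 − 27 + 16 = 1, which agrees with 2 − 1 + 0 = 1.

H_0 = Z^2,  H_1 = Z ⊕ Z/2,  H_2 = 0.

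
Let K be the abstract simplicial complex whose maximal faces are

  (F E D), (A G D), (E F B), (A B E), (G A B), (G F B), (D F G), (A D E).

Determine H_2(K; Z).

H_2 ≅ Z.

Fix the vertex order A < B < D < E < F < G and write every simplex with vertices in increasing order. Then dim K = 2 and the simplices of K are:

  0-simplices (6): A, B, D, E, F, G
  1-simplices (12): AB, AD, AE, AG, BE, BF, BG, DE, DF, DG, EF, FG
  2-simplices (8): ABE, ABG, ADE, ADG, BEF, BFG, DEF, DFG

giving chain groups C_0 ≅ Z^6, C_1 ≅ Z^12, C_2 ≅ Z^8.

∂_1: C_1 → C_0 is given by ∂[p,q] = [q] − [p].
This gives a 6×12 integer matrix of rank 5; reducing to Smith normal form yields diagonal entries (1,1,1,1,1).

Boundary ∂_2: C_2 → C_1 sends each 2-simplex [p,q,r] to [q,r] − [p,r] + [p,q]. For instance
  ∂DFG = FG − DG + DF,
  ∂BFG = FG − BG + BF.
The resulting 12×8 matrix has rank 7, and its Smith normal form has invariant factors (1,1,1,1,1,1,1).

Now H_k = ker ∂_k / im ∂_{k+1}, so:

  H_2: rank ker ∂_2 − rank ∂_3 = (8 − 7) − 0 = 1, and there is no ∂_3, so H_2 ≅ Z.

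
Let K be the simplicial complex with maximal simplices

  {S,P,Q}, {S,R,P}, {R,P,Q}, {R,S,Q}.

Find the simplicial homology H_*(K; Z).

H_0 ≅ Z,  H_1 = 0,  H_2 ≅ Z.

Order the vertices as P < Q < R < S. Listing each simplex with vertices in this order, K has dimension 2 with simplices:

  0-simplices (4): P, Q, R, S
  1-simplices (6): PQ, PR, PS, QR, QS, RS
  2-simplices (4): PQR, PQS, PRS, QRS

Hence C_0 ≅ Z^4, C_1 ≅ Z^6, C_2 ≅ Z^4.

Boundary ∂_1: C_1 → C_0 maps an edge to its endpoints' difference, ∂[p,q] = q − p. For instance
  ∂PS = S − P.
The 4×6 boundary matrix has rank 3 and Smith normal form diag(1,1,1).

The boundary map ∂_2: C_2 → C_1 acts by ∂[p,q,r] = [q,r] − [p,r] + [p,q]. For instance
  ∂QRS = RS − QS + QR,
  ∂PQR = QR − PR + PQ.
As a 6×4 matrix over Z this has rank 3, with invariant factors (1,1,1).

Computing H_k = (kernel of ∂_k) / (image of ∂_{k+1}):

  H_0: rank C_0 − rank ∂_1 = 4 − 3 = 1, and the invariant factors of ∂_1 are all 1, so H_0 = Z.
  H_1: rank ker ∂_1 − rank ∂_2 = (6 − 3) − 3 = 0, and the invariant factors of ∂_2 are all 1, so H_1 = 0.
  H_2: rank ker ∂_2 − rank ∂_3 = (4 − 3) − 0 = 1, and there is no ∂_3, so H_2 = Z.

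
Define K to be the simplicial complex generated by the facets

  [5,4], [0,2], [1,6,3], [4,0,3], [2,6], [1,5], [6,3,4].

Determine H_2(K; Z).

K has 7 vertices, 11 edges, 3 triangles.
rank ∂_2 = 3, rank ∂_3 = 0 ⇒ b_2 = 3 − 3 − 0 = 0. So H_2 ≅ 0.

H_2 ≅ 0.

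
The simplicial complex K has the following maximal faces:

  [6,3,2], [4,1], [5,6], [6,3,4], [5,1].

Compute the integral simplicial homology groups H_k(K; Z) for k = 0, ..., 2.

H_0 = Z,  H_1 = Z,  H_2 = 0.

Fix the vertex order 1 < 2 < 3 < 4 < 5 < 6 and write every simplex with vertices in increasing order. Then dim K = 2 and the simplices of K are:

  0-simplices (6): [1], [2], [3], [4], [5], [6]
  1-simplices (8): [1,4], [1,5], [2,3], [2,6], [3,4], [3,6], [4,6], [5,6]
  2-simplices (2): [2,3,6], [3,4,6]

so the chain groups are C_0 ≅ Z^6, C_1 ≅ Z^8, C_2 ≅ Z^2.

∂_1: C_1 → C_0 sends each edge [p,q] (with p < q) to q − p. For instance
  ∂[3,6] = [6] − [3].
This gives a 6×8 integer matrix of rank 5; reducing to Smith normal form yields diagonal entries (1,1,1,1,1).

The boundary map ∂_2: C_2 → C_1 acts by ∂[p,q,r] = [q,r] − [p,r] + [p,q]. For instance
  ∂[3,4,6] = [4,6] − [3,6] + [3,4],
  ∂[2,3,6] = [3,6] − [2,6] + [2,3].
As a 8×2 matrix over Z this has rank 2, with invariant factors (1,1).

Now H_k = ker ∂_k / im ∂_{k+1}, so:

  H_0: rank C_0 − rank ∂_1 = 6 − 5 = 1, and the invariant factors of ∂_1 are all 1, so H_0 = Z.
  H_1: rank ker ∂_1 − rank ∂_2 = (8 − 5) − 2 = 1, and the invariant factors of ∂_2 are all 1, so H_1 = Z.
  H_2: rank ker ∂_2 − rank ∂_3 = (2 − 2) − 0 = 0, and there is no ∂_3, so H_2 = 0.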